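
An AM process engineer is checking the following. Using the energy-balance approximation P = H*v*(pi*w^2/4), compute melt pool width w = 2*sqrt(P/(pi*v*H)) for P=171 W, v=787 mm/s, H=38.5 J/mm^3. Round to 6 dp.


w = 2*sqrt(171/(pi*787*38.5)) = 0.084769 mm


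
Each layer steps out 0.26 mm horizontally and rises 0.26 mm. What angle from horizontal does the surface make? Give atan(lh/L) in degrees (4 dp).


angle = atan(0.26/0.26) = 45.0 degrees


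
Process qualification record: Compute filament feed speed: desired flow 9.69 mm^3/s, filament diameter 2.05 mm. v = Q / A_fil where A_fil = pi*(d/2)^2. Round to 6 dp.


A = pi*(2.05/2)^2 = 3.300636
v = 9.69 / 3.300636 = 2.935798 mm/s


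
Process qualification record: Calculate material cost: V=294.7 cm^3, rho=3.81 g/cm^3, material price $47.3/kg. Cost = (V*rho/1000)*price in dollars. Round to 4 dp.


Mass = 294.7*3.81/1000 = 1.122807 kg
Cost = 1.122807 * 47.3 = 53.1088 $


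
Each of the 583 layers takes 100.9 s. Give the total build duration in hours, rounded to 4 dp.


t = 583 * 100.9 / 3600 = 16.3402 hrs


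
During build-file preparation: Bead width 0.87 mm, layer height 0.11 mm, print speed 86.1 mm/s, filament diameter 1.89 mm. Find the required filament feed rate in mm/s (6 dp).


Q = 0.87 * 0.11 * 86.1 = 8.23977 mm^3/s
A_fil = pi*(1.89/2)^2 = 2.80552078 mm^2
v_feed = 8.23977 / 2.80552078 = 2.936984 mm/s


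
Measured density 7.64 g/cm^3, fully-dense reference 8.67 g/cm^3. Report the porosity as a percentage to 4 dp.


Porosity = (1-7.64/8.67)*100 = 11.88 %


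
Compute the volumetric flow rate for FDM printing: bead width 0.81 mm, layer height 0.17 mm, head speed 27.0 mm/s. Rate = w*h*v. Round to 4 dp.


Rate = 0.81 * 0.17 * 27.0 = 3.7179 mm^3/s


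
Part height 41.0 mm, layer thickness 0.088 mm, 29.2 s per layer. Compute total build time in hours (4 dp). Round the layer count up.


Layers = ceil(41.0/0.088) = 466
t = 466 * 29.2 / 3600 = 3.7798 hrs


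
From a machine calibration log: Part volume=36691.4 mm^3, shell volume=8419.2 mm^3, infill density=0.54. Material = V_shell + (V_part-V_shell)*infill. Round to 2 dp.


V_infill = (36691.4 - 8419.2) * 0.54 = 15266.99
V_total = 8419.2 + 15266.99 = 23686.19 mm^3


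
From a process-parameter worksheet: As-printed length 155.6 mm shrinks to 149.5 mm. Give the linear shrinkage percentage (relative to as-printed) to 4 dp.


Shrinkage = ((155.6-149.5)/155.6)*100 = 3.9203 %


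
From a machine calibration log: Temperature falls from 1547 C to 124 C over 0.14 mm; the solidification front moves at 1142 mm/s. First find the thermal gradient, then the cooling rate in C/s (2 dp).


G = (1547-124)/0.14 = 10164.28571429 C/mm
CR = 10164.28571429 * 1142 = 11607614.29 C/s


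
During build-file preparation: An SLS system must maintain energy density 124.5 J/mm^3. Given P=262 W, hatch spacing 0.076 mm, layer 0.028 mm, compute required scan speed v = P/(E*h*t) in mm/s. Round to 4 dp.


v = 262 / (124.5*0.076*0.028) = 988.9181 mm/s


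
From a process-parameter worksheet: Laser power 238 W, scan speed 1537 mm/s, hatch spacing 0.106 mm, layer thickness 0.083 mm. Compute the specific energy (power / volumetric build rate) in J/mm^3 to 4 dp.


Build rate = 1537 * 0.106 * 0.083 = 13.522526 mm^3/s
SE = 238 / 13.522526 = 17.6003 J/mm^3


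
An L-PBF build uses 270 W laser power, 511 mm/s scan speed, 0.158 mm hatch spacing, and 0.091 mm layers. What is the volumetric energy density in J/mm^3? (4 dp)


E = 270 / (511*0.158*0.091) = 36.7489 J/mm^3


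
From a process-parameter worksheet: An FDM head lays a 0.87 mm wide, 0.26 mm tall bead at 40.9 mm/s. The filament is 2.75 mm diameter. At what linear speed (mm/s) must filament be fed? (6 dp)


Q = 0.87 * 0.26 * 40.9 = 9.25158 mm^3/s
A_fil = pi*(2.75/2)^2 = 5.93957361 mm^2
v_feed = 9.25158 / 5.93957361 = 1.557617 mm/s


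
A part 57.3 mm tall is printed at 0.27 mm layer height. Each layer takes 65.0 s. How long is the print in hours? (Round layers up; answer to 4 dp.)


Layers = ceil(57.3/0.27) = 213
t = 213 * 65.0 / 3600 = 3.8458 hrs


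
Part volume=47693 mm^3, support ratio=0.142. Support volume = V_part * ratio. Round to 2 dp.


V_support = 47693 * 0.142 = 6772.41 mm^3


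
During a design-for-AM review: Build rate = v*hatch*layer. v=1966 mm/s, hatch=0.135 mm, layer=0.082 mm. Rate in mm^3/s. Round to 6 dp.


Rate = 1966 * 0.135 * 0.082 = 21.76362 mm^3/s


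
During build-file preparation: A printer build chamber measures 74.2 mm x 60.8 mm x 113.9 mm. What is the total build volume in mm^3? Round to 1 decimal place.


V = 74.2 * 60.8 * 113.9 = 513843.9 mm^3


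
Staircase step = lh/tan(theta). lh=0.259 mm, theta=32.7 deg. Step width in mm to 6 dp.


step = 0.259 / tan(32.7) = 0.403434 mm


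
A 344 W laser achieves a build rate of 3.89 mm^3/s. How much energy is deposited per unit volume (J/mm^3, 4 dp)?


SE = 344 / 3.89 = 88.4319 J/mm^3


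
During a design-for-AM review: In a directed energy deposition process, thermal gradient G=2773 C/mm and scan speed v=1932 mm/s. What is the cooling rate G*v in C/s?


CR = 2773 * 1932 = 5357436 C/s


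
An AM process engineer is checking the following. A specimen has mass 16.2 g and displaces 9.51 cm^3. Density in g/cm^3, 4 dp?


rho = 16.2 / 9.51 = 1.7035 g/cm^3


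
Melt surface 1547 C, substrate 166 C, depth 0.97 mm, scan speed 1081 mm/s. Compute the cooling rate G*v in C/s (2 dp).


G = (1547-166)/0.97 = 1423.71134021 C/mm
CR = 1423.71134021 * 1081 = 1539031.96 C/s


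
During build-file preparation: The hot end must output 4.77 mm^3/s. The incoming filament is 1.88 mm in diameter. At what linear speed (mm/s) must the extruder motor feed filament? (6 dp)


A = pi*(1.88/2)^2 = 2.775911
v = 4.77 / 2.775911 = 1.718355 mm/s


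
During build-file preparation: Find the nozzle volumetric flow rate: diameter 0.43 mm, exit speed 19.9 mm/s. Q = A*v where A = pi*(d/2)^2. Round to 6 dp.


A = pi*(0.43/2)^2 = 0.14522012 mm^2
Q = 0.14522012 * 19.9 = 2.88988 mm^3/s


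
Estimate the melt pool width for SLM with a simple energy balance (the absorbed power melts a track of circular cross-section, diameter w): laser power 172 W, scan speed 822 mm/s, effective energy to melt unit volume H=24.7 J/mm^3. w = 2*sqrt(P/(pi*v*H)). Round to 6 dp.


w = 2*sqrt(172/(pi*822*24.7)) = 0.103857 mm


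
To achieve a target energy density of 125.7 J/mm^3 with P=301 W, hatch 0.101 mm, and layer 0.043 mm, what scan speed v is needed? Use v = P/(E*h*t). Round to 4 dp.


v = 301 / (125.7*0.101*0.043) = 551.3678 mm/s


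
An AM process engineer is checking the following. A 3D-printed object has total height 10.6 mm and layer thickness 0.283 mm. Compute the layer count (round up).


Layers = ceil(10.6/0.283) = 38


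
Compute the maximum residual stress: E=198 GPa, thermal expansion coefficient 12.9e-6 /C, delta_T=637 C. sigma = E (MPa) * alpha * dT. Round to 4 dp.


sigma = 198*1000 * 12.9e-6 * 637 = 1627.0254 MPa


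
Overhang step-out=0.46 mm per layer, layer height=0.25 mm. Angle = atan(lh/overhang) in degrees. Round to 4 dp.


angle = atan(0.25/0.46) = 28.5231 degrees


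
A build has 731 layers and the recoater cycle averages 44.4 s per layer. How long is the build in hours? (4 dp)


t = 731 * 44.4 / 3600 = 9.0157 hrs


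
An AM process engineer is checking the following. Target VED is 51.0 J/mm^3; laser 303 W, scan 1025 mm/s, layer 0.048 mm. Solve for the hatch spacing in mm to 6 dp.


h = 303 / (51.0*1025*0.048) = 0.120756 mm


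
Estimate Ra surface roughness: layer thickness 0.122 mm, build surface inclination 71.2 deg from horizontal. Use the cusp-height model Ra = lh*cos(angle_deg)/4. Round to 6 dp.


Ra = 0.122 * cos(71.2) / 4 = 0.009829 mm


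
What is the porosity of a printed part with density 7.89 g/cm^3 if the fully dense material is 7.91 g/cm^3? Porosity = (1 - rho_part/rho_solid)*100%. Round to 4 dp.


Porosity = (1-7.89/7.91)*100 = 0.2528 %


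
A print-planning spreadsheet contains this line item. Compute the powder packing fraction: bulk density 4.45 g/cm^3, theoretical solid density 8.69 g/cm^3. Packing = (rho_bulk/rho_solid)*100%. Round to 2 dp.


Packing = (4.45/8.69)*100 = 51.21 %


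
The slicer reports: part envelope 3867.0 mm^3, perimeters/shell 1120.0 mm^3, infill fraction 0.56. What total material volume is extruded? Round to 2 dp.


V_infill = (3867.0 - 1120.0) * 0.56 = 1538.32
V_total = 1120.0 + 1538.32 = 2658.32 mm^3


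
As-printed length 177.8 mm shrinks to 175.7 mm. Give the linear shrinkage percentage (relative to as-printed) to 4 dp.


Shrinkage = ((177.8-175.7)/177.8)*100 = 1.1811 %


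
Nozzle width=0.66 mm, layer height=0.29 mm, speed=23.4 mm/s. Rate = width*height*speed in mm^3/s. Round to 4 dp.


Rate = 0.66 * 0.29 * 23.4 = 4.4788 mm^3/s


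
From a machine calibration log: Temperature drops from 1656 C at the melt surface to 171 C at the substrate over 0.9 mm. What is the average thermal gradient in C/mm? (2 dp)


G = (1656-171)/0.9 = 1650.0 C/mm


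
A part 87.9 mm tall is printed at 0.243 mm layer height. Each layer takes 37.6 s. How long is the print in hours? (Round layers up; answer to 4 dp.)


Layers = ceil(87.9/0.243) = 362
t = 362 * 37.6 / 3600 = 3.7809 hrs


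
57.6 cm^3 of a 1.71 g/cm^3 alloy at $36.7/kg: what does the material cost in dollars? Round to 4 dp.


Mass = 57.6*1.71/1000 = 0.098496 kg
Cost = 0.098496 * 36.7 = 3.6148 $


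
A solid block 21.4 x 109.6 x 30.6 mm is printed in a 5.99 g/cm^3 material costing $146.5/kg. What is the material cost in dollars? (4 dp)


V = 21.4 * 109.6 * 30.6 = 71770.464 mm^3 = 71.770464 cm^3
Mass = 71.770464 * 5.99 / 1000 = 0.42990508 kg
Cost = 0.42990508 * 146.5 = 62.9811 $


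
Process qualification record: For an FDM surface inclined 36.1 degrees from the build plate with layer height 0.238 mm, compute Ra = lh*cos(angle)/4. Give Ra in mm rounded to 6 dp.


Ra = 0.238 * cos(36.1) / 4 = 0.048075 mm


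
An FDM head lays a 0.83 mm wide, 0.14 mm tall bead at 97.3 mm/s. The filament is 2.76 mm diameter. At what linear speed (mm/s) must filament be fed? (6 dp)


Q = 0.83 * 0.14 * 97.3 = 11.30626 mm^3/s
A_fil = pi*(2.76/2)^2 = 5.98284905 mm^2
v_feed = 11.30626 / 5.98284905 = 1.889779 mm/s


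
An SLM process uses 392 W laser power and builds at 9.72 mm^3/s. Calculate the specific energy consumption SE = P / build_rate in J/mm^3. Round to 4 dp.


SE = 392 / 9.72 = 40.3292 J/mm^3


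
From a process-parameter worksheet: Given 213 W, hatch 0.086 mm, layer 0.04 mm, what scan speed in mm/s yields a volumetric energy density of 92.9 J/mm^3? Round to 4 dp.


v = 213 / (92.9*0.086*0.04) = 666.5081 mm/s


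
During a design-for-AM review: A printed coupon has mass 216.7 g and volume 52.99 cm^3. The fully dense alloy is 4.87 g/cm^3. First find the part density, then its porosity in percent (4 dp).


rho_part = 216.7 / 52.99 = 4.08945084 g/cm^3
Porosity = (1 - 4.08945084/4.87)*100 = 16.0277 %


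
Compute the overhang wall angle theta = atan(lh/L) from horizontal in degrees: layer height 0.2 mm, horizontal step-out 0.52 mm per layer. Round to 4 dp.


angle = atan(0.2/0.52) = 21.0375 degrees


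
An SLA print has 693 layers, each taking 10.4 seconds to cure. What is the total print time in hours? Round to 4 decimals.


t = 693 * 10.4 / 3600 = 2.002 hrs


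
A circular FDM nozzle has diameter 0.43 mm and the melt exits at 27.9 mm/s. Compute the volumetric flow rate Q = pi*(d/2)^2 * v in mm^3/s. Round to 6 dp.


A = pi*(0.43/2)^2 = 0.14522012 mm^2
Q = 0.14522012 * 27.9 = 4.051641 mm^3/s


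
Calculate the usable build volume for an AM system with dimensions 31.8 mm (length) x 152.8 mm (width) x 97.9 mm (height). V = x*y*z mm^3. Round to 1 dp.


V = 31.8 * 152.8 * 97.9 = 475700.0 mm^3


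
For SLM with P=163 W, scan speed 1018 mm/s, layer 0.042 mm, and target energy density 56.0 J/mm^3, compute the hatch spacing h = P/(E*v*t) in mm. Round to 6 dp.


h = 163 / (56.0*1018*0.042) = 0.068077 mm


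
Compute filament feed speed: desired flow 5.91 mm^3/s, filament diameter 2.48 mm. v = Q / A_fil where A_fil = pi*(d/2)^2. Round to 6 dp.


A = pi*(2.48/2)^2 = 4.830513
v = 5.91 / 4.830513 = 1.223473 mm/s


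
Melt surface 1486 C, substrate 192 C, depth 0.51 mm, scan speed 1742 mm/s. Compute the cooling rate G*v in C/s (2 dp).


G = (1486-192)/0.51 = 2537.25490196 C/mm
CR = 2537.25490196 * 1742 = 4419898.04 C/s


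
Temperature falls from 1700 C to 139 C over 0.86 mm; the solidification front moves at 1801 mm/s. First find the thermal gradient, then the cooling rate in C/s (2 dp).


G = (1700-139)/0.86 = 1815.11627907 C/mm
CR = 1815.11627907 * 1801 = 3269024.42 C/s


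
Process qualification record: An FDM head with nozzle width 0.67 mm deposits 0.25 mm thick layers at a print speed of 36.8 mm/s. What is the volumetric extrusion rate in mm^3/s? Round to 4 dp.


Rate = 0.67 * 0.25 * 36.8 = 6.164 mm^3/s


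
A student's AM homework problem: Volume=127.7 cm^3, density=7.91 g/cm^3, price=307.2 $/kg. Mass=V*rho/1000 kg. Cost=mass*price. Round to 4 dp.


Mass = 127.7*7.91/1000 = 1.010107 kg
Cost = 1.010107 * 307.2 = 310.3049 $


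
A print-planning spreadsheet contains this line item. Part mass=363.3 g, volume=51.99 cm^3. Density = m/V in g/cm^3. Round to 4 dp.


rho = 363.3 / 51.99 = 6.9879 g/cm^3


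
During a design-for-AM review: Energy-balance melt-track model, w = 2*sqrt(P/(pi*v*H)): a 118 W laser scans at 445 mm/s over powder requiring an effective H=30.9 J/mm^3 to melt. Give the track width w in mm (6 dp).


w = 2*sqrt(118/(pi*445*30.9)) = 0.104529 mm


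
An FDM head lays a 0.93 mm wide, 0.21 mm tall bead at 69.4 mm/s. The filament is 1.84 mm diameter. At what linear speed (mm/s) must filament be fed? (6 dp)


Q = 0.93 * 0.21 * 69.4 = 13.55382 mm^3/s
A_fil = pi*(1.84/2)^2 = 2.65904402 mm^2
v_feed = 13.55382 / 2.65904402 = 5.097253 mm/s


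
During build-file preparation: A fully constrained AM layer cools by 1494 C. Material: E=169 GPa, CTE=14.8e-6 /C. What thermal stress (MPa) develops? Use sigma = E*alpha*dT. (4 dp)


sigma = 169*1000 * 14.8e-6 * 1494 = 3736.7928 MPa


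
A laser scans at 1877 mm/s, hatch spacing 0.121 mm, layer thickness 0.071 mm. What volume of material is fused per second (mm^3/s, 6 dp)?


Rate = 1877 * 0.121 * 0.071 = 16.125307 mm^3/s


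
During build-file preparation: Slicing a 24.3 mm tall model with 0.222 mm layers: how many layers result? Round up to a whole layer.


Layers = ceil(24.3/0.222) = 110


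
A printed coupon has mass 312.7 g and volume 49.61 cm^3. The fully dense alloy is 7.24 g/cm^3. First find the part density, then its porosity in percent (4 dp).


rho_part = 312.7 / 49.61 = 6.30316468 g/cm^3
Porosity = (1 - 6.30316468/7.24)*100 = 12.9397 %


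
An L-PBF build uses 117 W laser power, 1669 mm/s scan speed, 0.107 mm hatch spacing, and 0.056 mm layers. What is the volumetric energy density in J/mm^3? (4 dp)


E = 117 / (1669*0.107*0.056) = 11.6992 J/mm^3


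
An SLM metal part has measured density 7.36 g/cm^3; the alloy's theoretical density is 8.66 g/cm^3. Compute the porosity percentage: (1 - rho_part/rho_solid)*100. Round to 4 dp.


Porosity = (1-7.36/8.66)*100 = 15.0115 %


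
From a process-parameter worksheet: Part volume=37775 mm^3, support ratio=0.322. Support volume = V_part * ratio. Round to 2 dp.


V_support = 37775 * 0.322 = 12163.55 mm^3


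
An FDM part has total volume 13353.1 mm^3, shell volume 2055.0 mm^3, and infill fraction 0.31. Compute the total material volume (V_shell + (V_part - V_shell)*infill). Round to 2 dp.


V_infill = (13353.1 - 2055.0) * 0.31 = 3502.41
V_total = 2055.0 + 3502.41 = 5557.41 mm^3


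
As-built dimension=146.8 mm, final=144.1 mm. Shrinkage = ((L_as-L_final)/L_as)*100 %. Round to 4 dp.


Shrinkage = ((146.8-144.1)/146.8)*100 = 1.8392 %


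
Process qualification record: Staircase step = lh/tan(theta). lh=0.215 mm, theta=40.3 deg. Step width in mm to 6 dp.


step = 0.215 / tan(40.3) = 0.253519 mm


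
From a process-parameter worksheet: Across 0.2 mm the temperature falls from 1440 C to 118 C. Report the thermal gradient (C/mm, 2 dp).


G = (1440-118)/0.2 = 6610.0 C/mm


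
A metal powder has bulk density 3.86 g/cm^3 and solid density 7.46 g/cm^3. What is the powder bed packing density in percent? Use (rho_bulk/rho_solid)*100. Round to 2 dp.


Packing = (3.86/7.46)*100 = 51.74 %


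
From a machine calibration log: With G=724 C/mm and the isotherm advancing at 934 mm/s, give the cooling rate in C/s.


CR = 724 * 934 = 676216 C/s


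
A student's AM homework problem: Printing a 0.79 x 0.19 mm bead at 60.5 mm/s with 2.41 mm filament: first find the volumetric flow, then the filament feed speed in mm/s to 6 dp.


Q = 0.79 * 0.19 * 60.5 = 9.08105 mm^3/s
A_fil = pi*(2.41/2)^2 = 4.56167107 mm^2
v_feed = 9.08105 / 4.56167107 = 1.990729 mm/s


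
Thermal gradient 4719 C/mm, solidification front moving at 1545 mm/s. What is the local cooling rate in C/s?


CR = 4719 * 1545 = 7290855 C/s


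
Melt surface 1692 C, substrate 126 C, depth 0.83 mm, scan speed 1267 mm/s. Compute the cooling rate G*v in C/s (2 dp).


G = (1692-126)/0.83 = 1886.74698795 C/mm
CR = 1886.74698795 * 1267 = 2390508.43 C/s


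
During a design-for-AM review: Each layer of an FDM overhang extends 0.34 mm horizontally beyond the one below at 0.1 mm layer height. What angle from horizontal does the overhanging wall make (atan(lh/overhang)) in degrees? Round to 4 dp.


angle = atan(0.1/0.34) = 16.3895 degrees


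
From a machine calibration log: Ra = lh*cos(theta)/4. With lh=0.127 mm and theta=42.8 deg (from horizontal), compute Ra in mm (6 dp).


Ra = 0.127 * cos(42.8) / 4 = 0.023296 mm


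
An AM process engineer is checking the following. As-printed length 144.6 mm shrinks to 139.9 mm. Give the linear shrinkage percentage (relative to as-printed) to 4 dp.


Shrinkage = ((144.6-139.9)/144.6)*100 = 3.2503 %


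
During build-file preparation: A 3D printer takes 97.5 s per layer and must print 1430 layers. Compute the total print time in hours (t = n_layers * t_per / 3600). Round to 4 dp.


t = 1430 * 97.5 / 3600 = 38.7292 hrs


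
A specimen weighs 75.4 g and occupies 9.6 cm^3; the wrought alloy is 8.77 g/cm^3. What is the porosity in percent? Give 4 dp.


rho_part = 75.4 / 9.6 = 7.85416667 g/cm^3
Porosity = (1 - 7.85416667/8.77)*100 = 10.4428 %


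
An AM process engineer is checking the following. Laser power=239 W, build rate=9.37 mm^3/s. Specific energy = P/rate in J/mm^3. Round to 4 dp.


SE = 239 / 9.37 = 25.5069 J/mm^3


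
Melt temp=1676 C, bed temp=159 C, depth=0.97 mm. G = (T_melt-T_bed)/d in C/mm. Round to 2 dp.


G = (1676-159)/0.97 = 1563.92 C/mm


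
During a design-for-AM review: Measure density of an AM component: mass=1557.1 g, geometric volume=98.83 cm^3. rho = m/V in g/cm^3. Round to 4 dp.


rho = 1557.1 / 98.83 = 15.7553 g/cm^3


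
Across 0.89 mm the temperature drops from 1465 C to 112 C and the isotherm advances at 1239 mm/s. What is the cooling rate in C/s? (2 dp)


G = (1465-112)/0.89 = 1520.2247191 C/mm
CR = 1520.2247191 * 1239 = 1883558.43 C/s


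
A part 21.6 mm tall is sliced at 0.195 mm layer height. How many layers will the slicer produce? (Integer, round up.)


Layers = ceil(21.6/0.195) = 111


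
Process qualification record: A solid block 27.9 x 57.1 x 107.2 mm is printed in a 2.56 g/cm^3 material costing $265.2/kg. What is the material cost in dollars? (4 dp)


V = 27.9 * 57.1 * 107.2 = 170779.248 mm^3 = 170.779248 cm^3
Mass = 170.779248 * 2.56 / 1000 = 0.43719487 kg
Cost = 0.43719487 * 265.2 = 115.9441 $


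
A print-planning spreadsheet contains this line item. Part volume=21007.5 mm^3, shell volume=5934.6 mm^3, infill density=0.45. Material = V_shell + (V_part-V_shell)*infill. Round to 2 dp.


V_infill = (21007.5 - 5934.6) * 0.45 = 6782.81
V_total = 5934.6 + 6782.81 = 12717.41 mm^3


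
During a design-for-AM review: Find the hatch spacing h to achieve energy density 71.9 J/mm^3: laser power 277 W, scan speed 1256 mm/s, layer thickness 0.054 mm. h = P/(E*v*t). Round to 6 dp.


h = 277 / (71.9*1256*0.054) = 0.056803 mm


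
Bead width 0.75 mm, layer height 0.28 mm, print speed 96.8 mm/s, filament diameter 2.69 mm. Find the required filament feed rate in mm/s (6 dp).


Q = 0.75 * 0.28 * 96.8 = 20.328 mm^3/s
A_fil = pi*(2.69/2)^2 = 5.68321965 mm^2
v_feed = 20.328 / 5.68321965 = 3.576846 mm/s


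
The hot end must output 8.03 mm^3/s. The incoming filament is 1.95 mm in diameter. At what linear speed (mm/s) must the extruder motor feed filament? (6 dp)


A = pi*(1.95/2)^2 = 2.986477
v = 8.03 / 2.986477 = 2.688787 mm/s


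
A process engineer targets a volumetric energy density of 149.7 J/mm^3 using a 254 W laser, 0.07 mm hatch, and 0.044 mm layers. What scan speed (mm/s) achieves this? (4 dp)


v = 254 / (149.7*0.07*0.044) = 550.8853 mm/s


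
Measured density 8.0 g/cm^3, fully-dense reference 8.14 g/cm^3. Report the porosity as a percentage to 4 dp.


Porosity = (1-8.0/8.14)*100 = 1.7199 %


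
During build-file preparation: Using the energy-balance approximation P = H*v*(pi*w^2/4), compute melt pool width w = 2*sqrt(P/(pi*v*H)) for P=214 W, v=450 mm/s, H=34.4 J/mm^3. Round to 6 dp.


w = 2*sqrt(214/(pi*450*34.4)) = 0.132671 mm


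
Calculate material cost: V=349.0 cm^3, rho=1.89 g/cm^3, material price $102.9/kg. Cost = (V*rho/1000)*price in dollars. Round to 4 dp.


Mass = 349.0*1.89/1000 = 0.65961 kg
Cost = 0.65961 * 102.9 = 67.8739 $


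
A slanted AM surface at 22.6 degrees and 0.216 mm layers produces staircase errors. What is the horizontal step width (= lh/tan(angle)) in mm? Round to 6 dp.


step = 0.216 / tan(22.6) = 0.518907 mm


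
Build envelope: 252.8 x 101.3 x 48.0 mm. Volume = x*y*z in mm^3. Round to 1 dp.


V = 252.8 * 101.3 * 48.0 = 1229214.7 mm^3


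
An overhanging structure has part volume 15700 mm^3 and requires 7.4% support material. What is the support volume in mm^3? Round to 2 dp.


V_support = 15700 * 0.074 = 1161.8 mm^3


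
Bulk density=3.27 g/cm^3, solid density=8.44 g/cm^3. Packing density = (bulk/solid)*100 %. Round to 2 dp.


Packing = (3.27/8.44)*100 = 38.74 %


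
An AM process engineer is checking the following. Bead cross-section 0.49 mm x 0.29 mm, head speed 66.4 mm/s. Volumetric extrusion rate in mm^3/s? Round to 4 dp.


Rate = 0.49 * 0.29 * 66.4 = 9.4354 mm^3/s


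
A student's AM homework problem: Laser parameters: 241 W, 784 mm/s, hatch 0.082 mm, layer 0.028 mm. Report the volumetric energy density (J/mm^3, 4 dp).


E = 241 / (784*0.082*0.028) = 133.8841 J/mm^3


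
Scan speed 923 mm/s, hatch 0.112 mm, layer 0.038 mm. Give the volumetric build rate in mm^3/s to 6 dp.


Rate = 923 * 0.112 * 0.038 = 3.928288 mm^3/s


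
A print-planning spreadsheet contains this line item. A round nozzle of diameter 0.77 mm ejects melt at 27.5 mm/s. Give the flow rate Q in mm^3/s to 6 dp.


A = pi*(0.77/2)^2 = 0.46566257 mm^2
Q = 0.46566257 * 27.5 = 12.805721 mm^3/s


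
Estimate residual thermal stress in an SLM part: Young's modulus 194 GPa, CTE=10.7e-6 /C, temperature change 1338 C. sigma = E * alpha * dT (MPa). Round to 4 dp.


sigma = 194*1000 * 10.7e-6 * 1338 = 2777.4204 MPa


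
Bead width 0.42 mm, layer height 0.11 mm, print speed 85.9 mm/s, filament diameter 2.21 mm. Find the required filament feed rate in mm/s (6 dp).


Q = 0.42 * 0.11 * 85.9 = 3.96858 mm^3/s
A_fil = pi*(2.21/2)^2 = 3.83596317 mm^2
v_feed = 3.96858 / 3.83596317 = 1.034572 mm/s


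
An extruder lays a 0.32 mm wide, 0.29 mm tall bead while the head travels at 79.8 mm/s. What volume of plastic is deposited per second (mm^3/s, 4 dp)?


Rate = 0.32 * 0.29 * 79.8 = 7.4054 mm^3/s


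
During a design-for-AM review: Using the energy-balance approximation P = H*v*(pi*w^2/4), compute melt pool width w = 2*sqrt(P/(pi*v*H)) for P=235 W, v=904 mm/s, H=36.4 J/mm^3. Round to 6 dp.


w = 2*sqrt(235/(pi*904*36.4)) = 0.095357 mm


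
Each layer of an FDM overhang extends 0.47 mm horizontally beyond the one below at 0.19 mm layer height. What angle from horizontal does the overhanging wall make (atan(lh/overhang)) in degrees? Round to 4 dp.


angle = atan(0.19/0.47) = 22.0113 degrees


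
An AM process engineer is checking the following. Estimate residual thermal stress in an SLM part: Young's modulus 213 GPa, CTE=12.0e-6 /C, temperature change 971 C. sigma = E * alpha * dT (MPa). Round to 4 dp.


sigma = 213*1000 * 12.0e-6 * 971 = 2481.876 MPa


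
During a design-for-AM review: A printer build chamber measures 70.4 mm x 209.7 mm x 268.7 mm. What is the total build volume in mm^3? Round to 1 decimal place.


V = 70.4 * 209.7 * 268.7 = 3966785.9 mm^3


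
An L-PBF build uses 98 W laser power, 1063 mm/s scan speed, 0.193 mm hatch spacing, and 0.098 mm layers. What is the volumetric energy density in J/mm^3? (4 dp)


E = 98 / (1063*0.193*0.098) = 4.8743 J/mm^3


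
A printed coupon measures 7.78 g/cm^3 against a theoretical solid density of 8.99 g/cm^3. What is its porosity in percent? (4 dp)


Porosity = (1-7.78/8.99)*100 = 13.4594 %


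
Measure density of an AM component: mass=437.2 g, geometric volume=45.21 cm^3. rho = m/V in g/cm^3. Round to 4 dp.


rho = 437.2 / 45.21 = 9.6704 g/cm^3


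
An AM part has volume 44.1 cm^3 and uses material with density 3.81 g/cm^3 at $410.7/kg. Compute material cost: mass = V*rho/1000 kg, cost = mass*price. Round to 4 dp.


Mass = 44.1*3.81/1000 = 0.168021 kg
Cost = 0.168021 * 410.7 = 69.0062 $


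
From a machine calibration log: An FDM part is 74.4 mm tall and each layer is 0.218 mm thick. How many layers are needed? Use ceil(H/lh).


Layers = ceil(74.4/0.218) = 342


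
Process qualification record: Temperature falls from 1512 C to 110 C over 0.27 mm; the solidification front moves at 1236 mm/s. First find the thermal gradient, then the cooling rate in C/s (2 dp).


G = (1512-110)/0.27 = 5192.59259259 C/mm
CR = 5192.59259259 * 1236 = 6418044.44 C/s


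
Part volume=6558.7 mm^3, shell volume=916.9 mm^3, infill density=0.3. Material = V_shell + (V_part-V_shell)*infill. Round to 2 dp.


V_infill = (6558.7 - 916.9) * 0.3 = 1692.54
V_total = 916.9 + 1692.54 = 2609.44 mm^3


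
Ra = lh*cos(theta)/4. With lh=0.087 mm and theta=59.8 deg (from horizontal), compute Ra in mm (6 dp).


Ra = 0.087 * cos(59.8) / 4 = 0.010941 mm


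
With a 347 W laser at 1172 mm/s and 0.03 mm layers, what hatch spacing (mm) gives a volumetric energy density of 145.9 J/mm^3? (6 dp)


h = 347 / (145.9*1172*0.03) = 0.067643 mm


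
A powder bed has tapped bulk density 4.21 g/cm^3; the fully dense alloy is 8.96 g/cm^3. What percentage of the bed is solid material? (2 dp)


Packing = (4.21/8.96)*100 = 46.99 %


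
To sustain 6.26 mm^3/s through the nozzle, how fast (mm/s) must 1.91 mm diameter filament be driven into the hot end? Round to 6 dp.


A = pi*(1.91/2)^2 = 2.865211
v = 6.26 / 2.865211 = 2.18483 mm/s


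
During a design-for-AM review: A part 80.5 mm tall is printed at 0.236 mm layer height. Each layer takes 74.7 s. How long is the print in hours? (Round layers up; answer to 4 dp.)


Layers = ceil(80.5/0.236) = 342
t = 342 * 74.7 / 3600 = 7.0965 hrs


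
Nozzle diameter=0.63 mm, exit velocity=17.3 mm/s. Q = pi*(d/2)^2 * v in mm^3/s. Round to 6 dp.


A = pi*(0.63/2)^2 = 0.31172453 mm^2
Q = 0.31172453 * 17.3 = 5.392834 mm^3/s


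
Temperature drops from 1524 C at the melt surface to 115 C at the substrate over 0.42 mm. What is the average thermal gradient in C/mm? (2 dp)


G = (1524-115)/0.42 = 3354.76 C/mm


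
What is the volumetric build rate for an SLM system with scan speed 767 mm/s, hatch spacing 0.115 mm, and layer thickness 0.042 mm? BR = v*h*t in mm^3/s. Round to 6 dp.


Rate = 767 * 0.115 * 0.042 = 3.70461 mm^3/s


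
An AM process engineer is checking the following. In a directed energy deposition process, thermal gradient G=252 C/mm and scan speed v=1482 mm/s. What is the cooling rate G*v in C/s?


CR = 252 * 1482 = 373464 C/s


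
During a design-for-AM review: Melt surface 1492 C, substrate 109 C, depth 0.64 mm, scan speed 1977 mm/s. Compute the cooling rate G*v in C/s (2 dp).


G = (1492-109)/0.64 = 2160.9375 C/mm
CR = 2160.9375 * 1977 = 4272173.44 C/s


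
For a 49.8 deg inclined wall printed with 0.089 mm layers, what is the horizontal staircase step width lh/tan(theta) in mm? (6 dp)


step = 0.089 / tan(49.8) = 0.075211 mm


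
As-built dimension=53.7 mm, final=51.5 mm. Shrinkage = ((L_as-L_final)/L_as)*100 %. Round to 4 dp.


Shrinkage = ((53.7-51.5)/53.7)*100 = 4.0968 %


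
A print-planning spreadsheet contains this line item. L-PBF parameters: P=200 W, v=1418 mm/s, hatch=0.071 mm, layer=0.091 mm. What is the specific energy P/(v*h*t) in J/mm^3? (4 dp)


Build rate = 1418 * 0.071 * 0.091 = 9.161698 mm^3/s
SE = 200 / 9.161698 = 21.83 J/mm^3


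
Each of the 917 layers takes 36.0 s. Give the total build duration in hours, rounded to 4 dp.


t = 917 * 36.0 / 3600 = 9.17 hrs


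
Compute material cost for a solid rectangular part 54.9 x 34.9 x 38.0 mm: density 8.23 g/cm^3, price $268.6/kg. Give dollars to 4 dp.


V = 54.9 * 34.9 * 38.0 = 72808.38 mm^3 = 72.80838 cm^3
Mass = 72.80838 * 8.23 / 1000 = 0.59921297 kg
Cost = 0.59921297 * 268.6 = 160.9486 $


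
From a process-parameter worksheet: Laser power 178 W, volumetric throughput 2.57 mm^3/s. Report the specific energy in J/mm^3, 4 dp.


SE = 178 / 2.57 = 69.2607 J/mm^3


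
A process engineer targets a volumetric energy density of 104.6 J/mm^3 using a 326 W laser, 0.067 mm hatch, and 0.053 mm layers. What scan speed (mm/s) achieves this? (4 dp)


v = 326 / (104.6*0.067*0.053) = 877.6781 mm/s


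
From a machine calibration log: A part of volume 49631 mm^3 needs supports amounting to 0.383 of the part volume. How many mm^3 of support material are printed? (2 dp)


V_support = 49631 * 0.383 = 19008.67 mm^3


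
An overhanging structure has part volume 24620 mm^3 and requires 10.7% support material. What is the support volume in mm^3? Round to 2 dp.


V_support = 24620 * 0.107 = 2634.34 mm^3


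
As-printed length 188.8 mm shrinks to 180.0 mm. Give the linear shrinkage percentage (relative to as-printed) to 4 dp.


Shrinkage = ((188.8-180.0)/188.8)*100 = 4.661 %


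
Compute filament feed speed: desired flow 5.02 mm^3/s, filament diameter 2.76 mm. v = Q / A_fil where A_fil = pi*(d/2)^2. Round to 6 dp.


A = pi*(2.76/2)^2 = 5.982849
v = 5.02 / 5.982849 = 0.839065 mm/s


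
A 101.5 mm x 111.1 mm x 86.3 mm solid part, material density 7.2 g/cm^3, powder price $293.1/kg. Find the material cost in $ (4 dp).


V = 101.5 * 111.1 * 86.3 = 973174.895 mm^3 = 973.174895 cm^3
Mass = 973.174895 * 7.2 / 1000 = 7.00685924 kg
Cost = 7.00685924 * 293.1 = 2053.7104 $


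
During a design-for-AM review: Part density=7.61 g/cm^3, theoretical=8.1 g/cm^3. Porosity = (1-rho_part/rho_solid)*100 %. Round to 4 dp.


Porosity = (1-7.61/8.1)*100 = 6.0494 %


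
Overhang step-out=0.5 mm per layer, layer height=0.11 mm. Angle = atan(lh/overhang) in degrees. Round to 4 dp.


angle = atan(0.11/0.5) = 12.4074 degrees


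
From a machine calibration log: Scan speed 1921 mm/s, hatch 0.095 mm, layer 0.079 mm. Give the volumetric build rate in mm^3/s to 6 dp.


Rate = 1921 * 0.095 * 0.079 = 14.417105 mm^3/s


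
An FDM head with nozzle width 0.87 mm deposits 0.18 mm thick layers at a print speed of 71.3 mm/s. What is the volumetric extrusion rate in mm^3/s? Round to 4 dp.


Rate = 0.87 * 0.18 * 71.3 = 11.1656 mm^3/s


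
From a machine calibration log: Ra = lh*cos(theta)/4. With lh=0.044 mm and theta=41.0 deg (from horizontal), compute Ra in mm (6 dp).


Ra = 0.044 * cos(41.0) / 4 = 0.008302 mm


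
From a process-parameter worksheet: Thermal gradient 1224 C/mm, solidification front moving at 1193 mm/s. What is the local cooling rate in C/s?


CR = 1224 * 1193 = 1460232 C/s


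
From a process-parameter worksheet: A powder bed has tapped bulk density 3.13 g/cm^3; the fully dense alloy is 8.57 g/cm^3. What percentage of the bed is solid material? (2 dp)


Packing = (3.13/8.57)*100 = 36.52 %


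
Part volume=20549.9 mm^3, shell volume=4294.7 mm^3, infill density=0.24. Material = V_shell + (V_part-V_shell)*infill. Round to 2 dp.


V_infill = (20549.9 - 4294.7) * 0.24 = 3901.25
V_total = 4294.7 + 3901.25 = 8195.95 mm^3


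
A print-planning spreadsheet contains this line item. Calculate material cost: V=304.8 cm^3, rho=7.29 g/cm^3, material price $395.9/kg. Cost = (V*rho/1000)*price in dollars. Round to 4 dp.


Mass = 304.8*7.29/1000 = 2.221992 kg
Cost = 2.221992 * 395.9 = 879.6866 $


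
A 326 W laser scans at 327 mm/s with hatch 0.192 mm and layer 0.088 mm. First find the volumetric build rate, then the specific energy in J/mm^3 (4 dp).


Build rate = 327 * 0.192 * 0.088 = 5.524992 mm^3/s
SE = 326 / 5.524992 = 59.0046 J/mm^3


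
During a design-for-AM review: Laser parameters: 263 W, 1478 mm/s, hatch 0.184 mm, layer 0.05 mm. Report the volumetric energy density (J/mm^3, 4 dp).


E = 263 / (1478*0.184*0.05) = 19.3416 J/mm^3


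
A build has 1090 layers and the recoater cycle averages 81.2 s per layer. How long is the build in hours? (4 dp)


t = 1090 * 81.2 / 3600 = 24.5856 hrs


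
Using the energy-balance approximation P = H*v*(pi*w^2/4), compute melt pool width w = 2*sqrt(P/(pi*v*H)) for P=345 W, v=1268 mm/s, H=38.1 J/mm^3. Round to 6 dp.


w = 2*sqrt(345/(pi*1268*38.1)) = 0.095355 mm


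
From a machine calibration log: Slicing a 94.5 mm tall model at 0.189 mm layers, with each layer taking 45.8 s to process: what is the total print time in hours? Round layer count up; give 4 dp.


Layers = ceil(94.5/0.189) = 500
t = 500 * 45.8 / 3600 = 6.3611 hrs


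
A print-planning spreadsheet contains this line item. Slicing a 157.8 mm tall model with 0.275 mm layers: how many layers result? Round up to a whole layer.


Layers = ceil(157.8/0.275) = 574


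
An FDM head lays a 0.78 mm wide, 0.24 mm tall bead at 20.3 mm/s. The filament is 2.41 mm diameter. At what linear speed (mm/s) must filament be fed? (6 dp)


Q = 0.78 * 0.24 * 20.3 = 3.80016 mm^3/s
A_fil = pi*(2.41/2)^2 = 4.56167107 mm^2
v_feed = 3.80016 / 4.56167107 = 0.833063 mm/s


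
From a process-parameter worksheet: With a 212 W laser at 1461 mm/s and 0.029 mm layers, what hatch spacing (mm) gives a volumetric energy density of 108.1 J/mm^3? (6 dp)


h = 212 / (108.1*1461*0.029) = 0.046287 mm


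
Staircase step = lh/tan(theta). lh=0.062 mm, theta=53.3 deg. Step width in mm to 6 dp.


step = 0.062 / tan(53.3) = 0.046213 mm


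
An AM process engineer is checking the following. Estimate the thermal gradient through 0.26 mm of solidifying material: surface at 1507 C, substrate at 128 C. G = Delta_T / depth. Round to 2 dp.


G = (1507-128)/0.26 = 5303.85 C/mm


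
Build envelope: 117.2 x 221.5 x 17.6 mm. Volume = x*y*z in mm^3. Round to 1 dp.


V = 117.2 * 221.5 * 17.6 = 456892.5 mm^3


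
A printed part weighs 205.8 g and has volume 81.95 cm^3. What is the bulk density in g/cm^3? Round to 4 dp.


rho = 205.8 / 81.95 = 2.5113 g/cm^3


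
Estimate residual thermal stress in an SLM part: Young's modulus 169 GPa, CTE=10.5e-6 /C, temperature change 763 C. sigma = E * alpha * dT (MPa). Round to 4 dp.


sigma = 169*1000 * 10.5e-6 * 763 = 1353.9435 MPa


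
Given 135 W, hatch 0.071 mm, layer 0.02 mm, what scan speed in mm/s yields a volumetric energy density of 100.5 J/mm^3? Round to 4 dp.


v = 135 / (100.5*0.071*0.02) = 945.9744 mm/s


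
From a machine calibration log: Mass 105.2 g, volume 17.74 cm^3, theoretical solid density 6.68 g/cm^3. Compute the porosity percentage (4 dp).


rho_part = 105.2 / 17.74 = 5.93010147 g/cm^3
Porosity = (1 - 5.93010147/6.68)*100 = 11.226 %


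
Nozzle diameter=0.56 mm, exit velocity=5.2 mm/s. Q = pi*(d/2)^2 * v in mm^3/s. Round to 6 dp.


A = pi*(0.56/2)^2 = 0.24630086 mm^2
Q = 0.24630086 * 5.2 = 1.280764 mm^3/s


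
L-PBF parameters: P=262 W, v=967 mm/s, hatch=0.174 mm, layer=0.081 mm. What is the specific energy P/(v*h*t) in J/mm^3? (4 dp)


Build rate = 967 * 0.174 * 0.081 = 13.628898 mm^3/s
SE = 262 / 13.628898 = 19.2239 J/mm^3


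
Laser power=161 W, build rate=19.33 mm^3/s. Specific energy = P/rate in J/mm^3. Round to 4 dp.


SE = 161 / 19.33 = 8.329 J/mm^3


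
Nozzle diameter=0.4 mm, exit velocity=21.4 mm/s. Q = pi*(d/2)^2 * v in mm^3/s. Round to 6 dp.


A = pi*(0.4/2)^2 = 0.12566371 mm^2
Q = 0.12566371 * 21.4 = 2.689203 mm^3/s


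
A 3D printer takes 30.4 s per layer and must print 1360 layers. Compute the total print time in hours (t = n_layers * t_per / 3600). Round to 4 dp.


t = 1360 * 30.4 / 3600 = 11.4844 hrs


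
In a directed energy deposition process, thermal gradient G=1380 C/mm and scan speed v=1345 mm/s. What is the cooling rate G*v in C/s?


CR = 1380 * 1345 = 1856100 C/s


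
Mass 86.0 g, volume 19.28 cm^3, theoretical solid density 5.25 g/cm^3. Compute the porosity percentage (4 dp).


rho_part = 86.0 / 19.28 = 4.46058091 g/cm^3
Porosity = (1 - 4.46058091/5.25)*100 = 15.0366 %


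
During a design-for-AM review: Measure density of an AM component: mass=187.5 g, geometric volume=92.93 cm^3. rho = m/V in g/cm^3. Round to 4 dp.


rho = 187.5 / 92.93 = 2.0176 g/cm^3


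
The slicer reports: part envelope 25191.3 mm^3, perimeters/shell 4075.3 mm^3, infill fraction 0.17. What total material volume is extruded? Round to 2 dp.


V_infill = (25191.3 - 4075.3) * 0.17 = 3589.72
V_total = 4075.3 + 3589.72 = 7665.02 mm^3


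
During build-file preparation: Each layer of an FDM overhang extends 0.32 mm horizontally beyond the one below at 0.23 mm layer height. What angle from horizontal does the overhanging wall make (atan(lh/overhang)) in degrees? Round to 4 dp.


angle = atan(0.23/0.32) = 35.7067 degrees


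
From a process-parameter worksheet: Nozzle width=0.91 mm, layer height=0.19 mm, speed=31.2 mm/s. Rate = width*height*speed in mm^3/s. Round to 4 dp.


Rate = 0.91 * 0.19 * 31.2 = 5.3945 mm^3/s


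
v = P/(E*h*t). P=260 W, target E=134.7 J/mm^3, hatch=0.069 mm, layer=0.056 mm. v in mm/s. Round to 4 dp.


v = 260 / (134.7*0.069*0.056) = 499.5381 mm/s


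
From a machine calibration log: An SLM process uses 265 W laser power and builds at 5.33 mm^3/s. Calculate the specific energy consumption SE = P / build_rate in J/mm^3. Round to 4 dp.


SE = 265 / 5.33 = 49.7186 J/mm^3


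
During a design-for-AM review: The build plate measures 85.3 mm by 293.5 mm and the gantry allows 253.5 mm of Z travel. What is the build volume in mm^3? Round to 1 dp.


V = 85.3 * 293.5 * 253.5 = 6346511.9 mm^3


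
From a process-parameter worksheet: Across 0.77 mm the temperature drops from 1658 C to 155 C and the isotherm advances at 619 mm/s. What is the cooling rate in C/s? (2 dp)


G = (1658-155)/0.77 = 1951.94805195 C/mm
CR = 1951.94805195 * 619 = 1208255.84 C/s


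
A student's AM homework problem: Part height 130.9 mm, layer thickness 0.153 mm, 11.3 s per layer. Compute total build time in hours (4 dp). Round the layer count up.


Layers = ceil(130.9/0.153) = 856
t = 856 * 11.3 / 3600 = 2.6869 hrs
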